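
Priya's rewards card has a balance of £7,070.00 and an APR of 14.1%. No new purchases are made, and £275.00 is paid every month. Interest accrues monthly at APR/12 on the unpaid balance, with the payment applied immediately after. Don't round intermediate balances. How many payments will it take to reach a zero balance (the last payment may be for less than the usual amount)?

Monthly rate r = 14.1%/12 = 1.175% = 0.01175.
Recurrence: B ← B·(1+r) − £275.00.
Month 1: interest £83.07; balance after payment £6,878.07.
Month 2: interest £80.82; balance after payment £6,683.89.
Closed form: n = −ln(1 − rB₀/P)/ln(1+r) = −ln(0.69792)/ln(1.01175) ≈ 30.788, so the balance reaches zero during payment 31.

31 months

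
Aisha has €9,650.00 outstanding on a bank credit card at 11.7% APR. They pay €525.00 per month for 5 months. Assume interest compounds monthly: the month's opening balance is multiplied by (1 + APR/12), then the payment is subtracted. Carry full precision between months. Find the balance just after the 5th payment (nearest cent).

€7,453.01

Monthly rate r = 11.7%/12 = 0.975% = 0.00975.
Each month: B ← B·(1+r) − €525.00.
Month 1: interest €94.09; balance after payment €9,219.09.
Month 2: interest €89.89; balance after payment €8,783.97.
Month 3: interest €85.64; balance after payment €8,344.62.
Month 4: interest €81.36; balance after payment €7,900.98.
Month 5: interest €77.03; balance after payment €7,453.01.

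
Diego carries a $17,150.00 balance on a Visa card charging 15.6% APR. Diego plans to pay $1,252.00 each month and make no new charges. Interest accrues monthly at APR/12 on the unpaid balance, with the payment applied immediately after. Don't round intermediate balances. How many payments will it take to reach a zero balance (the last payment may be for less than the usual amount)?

16 months

Monthly rate r = 15.6%/12 = 1.3% = 0.013.
Recurrence: B ← B·(1+r) − $1,252.00.
Month 1: interest $222.95; balance after payment $16,120.95.
Month 2: interest $209.57; balance after payment $15,078.52.
Closed form: n = −ln(1 − rB₀/P)/ln(1+r) = −ln(0.82192)/ln(1.013) ≈ 15.183, so the balance reaches zero during payment 16.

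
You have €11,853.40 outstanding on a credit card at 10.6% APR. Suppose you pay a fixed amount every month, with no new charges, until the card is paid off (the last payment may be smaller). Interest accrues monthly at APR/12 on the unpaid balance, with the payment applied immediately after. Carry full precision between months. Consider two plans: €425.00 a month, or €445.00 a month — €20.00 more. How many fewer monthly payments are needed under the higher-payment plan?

2 fewer payments

Monthly rate r = 10.6%/12 = 0.883333% = 0.00883333.
At €425.00/mo: n = ⌈−ln(1 − rB₀/P)/ln(1+r)⌉ = 33 payments (last €68.94); total interest = total paid − €11,853.40 = €1,815.54.
At €445.00/mo: 31 payments (last €224.40); total interest €1,721.00.
Payments saved = 33 − 31 = 2.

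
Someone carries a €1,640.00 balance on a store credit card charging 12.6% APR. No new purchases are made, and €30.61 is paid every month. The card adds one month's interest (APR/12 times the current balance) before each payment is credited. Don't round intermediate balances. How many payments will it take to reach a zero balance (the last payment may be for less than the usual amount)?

Monthly rate r = 12.6%/12 = 1.05% = 0.0105.
Recurrence: B ← B·(1+r) − €30.61.
Month 1: interest €17.22; balance after payment €1,626.61.
Month 2: interest €17.08; balance after payment €1,613.08.
Closed form: n = −ln(1 − rB₀/P)/ln(1+r) = −ln(0.43744)/ln(1.0105) ≈ 79.157, so the balance reaches zero during payment 80.

80 months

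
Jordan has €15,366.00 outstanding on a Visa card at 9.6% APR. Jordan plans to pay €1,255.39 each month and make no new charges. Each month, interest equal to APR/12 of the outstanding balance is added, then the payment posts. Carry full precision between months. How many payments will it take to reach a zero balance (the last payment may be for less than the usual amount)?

Monthly rate r = 9.6%/12 = 0.8% = 0.008.
Recurrence: B ← B·(1+r) − €1,255.39.
Month 1: interest €122.93; balance after payment €14,233.54.
Month 2: interest €113.87; balance after payment €13,092.02.
Closed form: n = −ln(1 − rB₀/P)/ln(1+r) = −ln(0.90208)/ln(1.008) ≈ 12.933, so the balance reaches zero during payment 13.

13 months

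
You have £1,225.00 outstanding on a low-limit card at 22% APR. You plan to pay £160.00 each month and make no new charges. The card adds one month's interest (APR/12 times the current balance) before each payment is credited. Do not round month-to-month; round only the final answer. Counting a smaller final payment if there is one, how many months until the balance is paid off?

9 months

Monthly rate r = 22%/12 = 1.83333% = 0.0183333.
Recurrence: B ← B·(1+r) − £160.00.
Month 1: interest £22.46; balance after payment £1,087.46.
Month 2: interest £19.94; balance after payment £947.40.
Closed form: n = −ln(1 − rB₀/P)/ln(1+r) = −ln(0.85964)/ln(1.01833) ≈ 8.325, so the balance reaches zero during payment 9.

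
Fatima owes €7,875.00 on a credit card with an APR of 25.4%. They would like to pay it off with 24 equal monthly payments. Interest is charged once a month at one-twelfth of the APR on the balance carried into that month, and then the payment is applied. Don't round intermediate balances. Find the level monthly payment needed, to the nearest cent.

Monthly rate r = 25.4%/12 = 2.11667% = 0.0211667.
Level-payment amortization: P = B₀·r / (1 − (1+r)^(−n)) = 7875.00·0.0211667 / (1 − 1.02117^(−24)).
Denominator 1 − (1+r)^(−24) = 0.395103765.
P = 166.688 / 0.395103765 ≈ 421.88.

€421.88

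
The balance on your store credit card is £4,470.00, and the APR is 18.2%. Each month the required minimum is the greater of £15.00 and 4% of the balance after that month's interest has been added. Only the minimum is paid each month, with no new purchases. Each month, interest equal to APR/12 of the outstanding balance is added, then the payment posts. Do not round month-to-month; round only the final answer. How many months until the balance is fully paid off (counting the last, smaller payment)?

Monthly rate r = 18.2%/12 = 1.51667% = 0.0151667.
While 4% of the post-interest balance exceeds £15.00, each month B ← (B·(1+r))·(1 − 0.04), i.e. B shrinks by the factor (1+r)·0.96 = 0.97456.
This holds for months 1–97. Entering month 98 the balance is £367.06; 4% of the post-interest balance is now below £15.00, so the flat £15.00 minimum applies from here.
From month 98 a fixed £15.00 at rate r clears £367.06 in 31 more payments. Total: 97 + 31 = 128 months.

128 months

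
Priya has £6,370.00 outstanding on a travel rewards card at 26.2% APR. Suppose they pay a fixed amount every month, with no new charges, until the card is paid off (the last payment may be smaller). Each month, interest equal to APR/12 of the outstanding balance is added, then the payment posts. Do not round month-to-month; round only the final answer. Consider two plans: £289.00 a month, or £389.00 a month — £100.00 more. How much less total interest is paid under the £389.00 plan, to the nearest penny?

Monthly rate r = 26.2%/12 = 2.18333% = 0.0218333.
At £289.00/mo: n = ⌈−ln(1 − rB₀/P)/ln(1+r)⌉ = 31 payments (last £112.63); total interest = total paid − £6,370.00 = £2,412.63.
At £389.00/mo: 21 payments (last £189.51); total interest £1,599.51.
Interest saved = £2,412.63 − £1,599.51 = £813.12.

£813.12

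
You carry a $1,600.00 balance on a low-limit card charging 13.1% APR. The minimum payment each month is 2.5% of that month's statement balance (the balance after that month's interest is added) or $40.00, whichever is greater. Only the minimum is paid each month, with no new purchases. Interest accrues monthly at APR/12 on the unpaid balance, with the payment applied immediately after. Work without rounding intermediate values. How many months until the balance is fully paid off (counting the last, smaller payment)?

Monthly rate r = 13.1%/12 = 1.09167% = 0.0109167.
While 2.5% of the post-interest balance exceeds $40.00, each month B ← (B·(1+r))·(1 − 0.025), i.e. B shrinks by the factor (1+r)·0.975 = 0.98564.
This holds for months 1–1. Entering month 2 the balance is $1,577.03; 2.5% of the post-interest balance is now below $40.00, so the flat $40.00 minimum applies from here.
From month 2 a fixed $40.00 at rate r clears $1,577.03 in 52 more payments. Total: 1 + 52 = 53 months.

53 months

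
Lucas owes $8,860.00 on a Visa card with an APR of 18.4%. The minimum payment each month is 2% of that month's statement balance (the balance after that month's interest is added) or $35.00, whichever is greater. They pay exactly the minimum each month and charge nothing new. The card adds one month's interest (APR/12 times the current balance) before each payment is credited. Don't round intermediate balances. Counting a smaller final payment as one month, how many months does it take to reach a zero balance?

421 months

Monthly rate r = 18.4%/12 = 1.53333% = 0.0153333.
While 2% of the post-interest balance exceeds $35.00, each month B ← (B·(1+r))·(1 − 0.02), i.e. B shrinks by the factor (1+r)·0.98 = 0.99503.
This holds for months 1–329. Entering month 330 the balance is $1,718.13; 2% of the post-interest balance is now below $35.00, so the flat $35.00 minimum applies from here.
From month 330 a fixed $35.00 at rate r clears $1,718.13 in 92 more payments. Total: 329 + 92 = 421 months.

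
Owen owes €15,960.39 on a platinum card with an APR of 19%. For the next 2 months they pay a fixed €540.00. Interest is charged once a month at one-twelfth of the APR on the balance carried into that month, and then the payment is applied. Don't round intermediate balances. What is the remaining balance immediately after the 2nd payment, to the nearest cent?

€15,381.25

Monthly rate r = 19%/12 = 1.58333% = 0.0158333.
Each month: B ← B·(1+r) − €540.00.
Month 1: interest €252.71; balance after payment €15,673.10.
Month 2: interest €248.16; balance after payment €15,381.25.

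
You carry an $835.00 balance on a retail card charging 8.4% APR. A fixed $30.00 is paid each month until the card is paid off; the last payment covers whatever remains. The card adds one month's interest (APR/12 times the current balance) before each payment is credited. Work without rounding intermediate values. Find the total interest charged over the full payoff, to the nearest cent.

Monthly rate r = 8.4%/12 = 0.7% = 0.007.
Payoff takes n = ⌈−ln(1 − rB₀/P)/ln(1+r)⌉ = ⌈31.066⌉ = 32 payments; the last is $1.99.
Total paid = 31·$30.00 + $1.99 = $931.99.
Total interest = total paid − principal = $931.99 − $835.00 = $96.99.

$96.99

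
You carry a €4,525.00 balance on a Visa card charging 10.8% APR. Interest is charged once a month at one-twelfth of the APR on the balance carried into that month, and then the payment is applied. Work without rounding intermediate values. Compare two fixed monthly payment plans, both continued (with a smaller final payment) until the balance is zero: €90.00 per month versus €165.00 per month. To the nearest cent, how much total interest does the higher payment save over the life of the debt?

Monthly rate r = 10.8%/12 = 0.9% = 0.009.
At €90.00/mo: n = ⌈−ln(1 − rB₀/P)/ln(1+r)⌉ = 68 payments (last €21.07); total interest = total paid − €4,525.00 = €1,526.07.
At €165.00/mo: 32 payments (last €105.08); total interest €695.08.
Interest saved = €1,526.07 − €695.08 = €830.99.

€830.99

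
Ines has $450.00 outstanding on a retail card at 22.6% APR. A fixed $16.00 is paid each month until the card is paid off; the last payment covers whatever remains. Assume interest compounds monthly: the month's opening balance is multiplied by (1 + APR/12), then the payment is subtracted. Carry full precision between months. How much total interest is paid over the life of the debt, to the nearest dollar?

$197

Monthly rate r = 22.6%/12 = 1.88333% = 0.0188333.
Payoff takes n = ⌈−ln(1 − rB₀/P)/ln(1+r)⌉ = ⌈40.430⌉ = 41 payments; the last is $6.92.
Total paid = 40·$16.00 + $6.92 = $646.92.
Total interest = total paid − principal = $646.92 − $450.00 = $196.92.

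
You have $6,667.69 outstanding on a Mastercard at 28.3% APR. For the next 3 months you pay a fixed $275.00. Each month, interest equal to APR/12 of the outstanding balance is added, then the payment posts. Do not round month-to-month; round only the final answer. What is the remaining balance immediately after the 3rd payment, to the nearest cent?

Monthly rate r = 28.3%/12 = 2.35833% = 0.0235833.
Each month: B ← B·(1+r) − $275.00.
Month 1: interest $157.25; balance after payment $6,549.94.
Month 2: interest $154.47; balance after payment $6,429.41.
Month 3: interest $151.63; balance after payment $6,306.03.

$6,306.03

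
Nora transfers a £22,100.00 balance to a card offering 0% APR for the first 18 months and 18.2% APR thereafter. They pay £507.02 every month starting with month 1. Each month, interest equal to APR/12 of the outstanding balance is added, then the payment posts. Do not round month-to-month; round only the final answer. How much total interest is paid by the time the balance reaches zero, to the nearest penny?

£3,570.94

Promo months 1–18 at r₀ = 0%/12 = 0; months 19+ at r₁ = 18.2%/12 = 0.0151667.
After month 18 (no interest yet): B = £22,100.00 − 18·£507.02 = £12,973.64.
Then at r₁ with £507.02/mo: n₂ = −ln(1 − r₁·B/P)/ln(1+r₁) ≈ 32.63 → 33 more payments.
Total paid = 50·£507.02 + £319.94 = £25,670.94; interest = £25,670.94 − £22,100.00 = £3,570.94.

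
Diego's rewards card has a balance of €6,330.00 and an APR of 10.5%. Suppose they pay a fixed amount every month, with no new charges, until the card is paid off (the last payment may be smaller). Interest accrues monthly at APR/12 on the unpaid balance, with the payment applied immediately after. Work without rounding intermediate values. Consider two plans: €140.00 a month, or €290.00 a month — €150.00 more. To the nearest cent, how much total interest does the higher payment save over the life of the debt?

Monthly rate r = 10.5%/12 = 0.875% = 0.00875.
At €140.00/mo: n = ⌈−ln(1 − rB₀/P)/ln(1+r)⌉ = 58 payments (last €112.26); total interest = total paid − €6,330.00 = €1,762.26.
At €290.00/mo: 25 payments (last €95.45); total interest €725.45.
Interest saved = €1,762.26 − €725.45 = €1,036.81.

€1,036.81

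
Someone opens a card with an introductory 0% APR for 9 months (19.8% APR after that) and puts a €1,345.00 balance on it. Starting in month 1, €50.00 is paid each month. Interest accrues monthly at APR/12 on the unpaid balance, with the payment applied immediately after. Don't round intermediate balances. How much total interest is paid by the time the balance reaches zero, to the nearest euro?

€175

Promo months 1–9 at r₀ = 0%/12 = 0; months 10+ at r₁ = 19.8%/12 = 0.0165.
After month 9 (no interest yet): B = €1,345.00 − 9·€50.00 = €895.00.
Then at r₁ with €50.00/mo: n₂ = −ln(1 − r₁·B/P)/ln(1+r₁) ≈ 21.39 → 22 more payments.
Total paid = 30·€50.00 + €19.59 = €1,519.59; interest = €1,519.59 − €1,345.00 = €174.59.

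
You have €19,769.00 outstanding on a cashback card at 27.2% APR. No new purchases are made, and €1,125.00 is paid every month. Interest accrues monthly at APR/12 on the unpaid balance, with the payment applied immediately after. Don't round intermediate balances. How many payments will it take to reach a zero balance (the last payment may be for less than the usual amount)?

23 months

Monthly rate r = 27.2%/12 = 2.26667% = 0.0226667.
Recurrence: B ← B·(1+r) − €1,125.00.
Month 1: interest €448.10; balance after payment €19,092.10.
Month 2: interest €432.75; balance after payment €18,399.85.
Closed form: n = −ln(1 − rB₀/P)/ln(1+r) = −ln(0.60169)/ln(1.02267) ≈ 22.665, so the balance reaches zero during payment 23.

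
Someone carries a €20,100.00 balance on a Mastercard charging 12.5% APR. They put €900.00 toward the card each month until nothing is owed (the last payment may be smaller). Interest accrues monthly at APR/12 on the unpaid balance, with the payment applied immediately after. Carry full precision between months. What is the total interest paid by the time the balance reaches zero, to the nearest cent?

€2,898.63

Monthly rate r = 12.5%/12 = 1.04167% = 0.0104167.
Payoff takes n = ⌈−ln(1 − rB₀/P)/ln(1+r)⌉ = ⌈25.553⌉ = 26 payments; the last is €498.63.
Total paid = 25·€900.00 + €498.63 = €22,998.63.
Total interest = total paid − principal = €22,998.63 − €20,100.00 = €2,898.63.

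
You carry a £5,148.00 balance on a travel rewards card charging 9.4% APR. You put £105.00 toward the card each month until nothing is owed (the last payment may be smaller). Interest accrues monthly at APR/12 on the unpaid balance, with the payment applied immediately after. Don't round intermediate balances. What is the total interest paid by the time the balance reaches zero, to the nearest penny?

Monthly rate r = 9.4%/12 = 0.783333% = 0.00783333.
Payoff takes n = ⌈−ln(1 − rB₀/P)/ln(1+r)⌉ = ⌈62.106⌉ = 63 payments; the last is £11.16.
Total paid = 62·£105.00 + £11.16 = £6,521.16.
Total interest = total paid − principal = £6,521.16 − £5,148.00 = £1,373.16.

£1,373.16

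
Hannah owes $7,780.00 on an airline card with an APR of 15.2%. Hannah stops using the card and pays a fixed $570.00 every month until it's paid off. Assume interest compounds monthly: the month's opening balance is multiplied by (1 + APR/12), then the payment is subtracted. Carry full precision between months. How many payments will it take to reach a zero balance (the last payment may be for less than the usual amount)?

16 months

Monthly rate r = 15.2%/12 = 1.26667% = 0.0126667.
Recurrence: B ← B·(1+r) − $570.00.
Month 1: interest $98.55; balance after payment $7,308.55.
Month 2: interest $92.57; balance after payment $6,831.12.
Closed form: n = −ln(1 − rB₀/P)/ln(1+r) = −ln(0.82711)/ln(1.01267) ≈ 15.080, so the balance reaches zero during payment 16.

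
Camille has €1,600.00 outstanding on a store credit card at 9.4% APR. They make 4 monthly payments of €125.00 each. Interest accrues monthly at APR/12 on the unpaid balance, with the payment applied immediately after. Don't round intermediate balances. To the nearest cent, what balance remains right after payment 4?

Monthly rate r = 9.4%/12 = 0.783333% = 0.00783333.
Each month: B ← B·(1+r) − €125.00.
Month 1: interest €12.53; balance after payment €1,487.53.
Month 2: interest €11.65; balance after payment €1,374.19.
Month 3: interest €10.76; balance after payment €1,259.95.
Month 4: interest €9.87; balance after payment €1,144.82.

€1,144.82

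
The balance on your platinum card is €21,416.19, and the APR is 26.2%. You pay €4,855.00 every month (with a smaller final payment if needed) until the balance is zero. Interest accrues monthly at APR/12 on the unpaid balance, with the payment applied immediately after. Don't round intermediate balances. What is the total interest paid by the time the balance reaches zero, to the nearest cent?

Monthly rate r = 26.2%/12 = 2.18333% = 0.0218333.
Payoff takes n = ⌈−ln(1 − rB₀/P)/ln(1+r)⌉ = ⌈4.689⌉ = 5 payments; the last is €3,355.06.
Total paid = 4·€4,855.00 + €3,355.06 = €22,775.06.
Total interest = total paid − principal = €22,775.06 − €21,416.19 = €1,358.87.

€1,358.87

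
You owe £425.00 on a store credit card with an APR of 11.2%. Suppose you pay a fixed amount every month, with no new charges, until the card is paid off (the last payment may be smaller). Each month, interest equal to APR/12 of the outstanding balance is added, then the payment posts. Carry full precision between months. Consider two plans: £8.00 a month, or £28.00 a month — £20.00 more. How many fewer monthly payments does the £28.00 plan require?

Monthly rate r = 11.2%/12 = 0.933333% = 0.00933333.
At £8.00/mo: n = ⌈−ln(1 − rB₀/P)/ln(1+r)⌉ = 74 payments (last £5.76); total interest = total paid − £425.00 = £164.76.
At £28.00/mo: 17 payments (last £12.46); total interest £35.46.
Payments saved = 74 − 17 = 57.

57 fewer payments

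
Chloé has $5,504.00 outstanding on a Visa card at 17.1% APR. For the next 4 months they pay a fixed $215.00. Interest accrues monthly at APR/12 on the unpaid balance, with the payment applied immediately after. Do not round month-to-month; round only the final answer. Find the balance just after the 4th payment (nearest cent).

$4,945.94

Monthly rate r = 17.1%/12 = 1.425% = 0.01425.
Each month: B ← B·(1+r) − $215.00.
Month 1: interest $78.43; balance after payment $5,367.43.
Month 2: interest $76.49; balance after payment $5,228.92.
Month 3: interest $74.51; balance after payment $5,088.43.
Month 4: interest $72.51; balance after payment $4,945.94.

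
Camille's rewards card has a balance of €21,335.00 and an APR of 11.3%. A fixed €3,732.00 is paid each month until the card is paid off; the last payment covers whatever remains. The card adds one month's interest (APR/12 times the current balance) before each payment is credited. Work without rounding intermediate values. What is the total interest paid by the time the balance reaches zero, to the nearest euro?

Monthly rate r = 11.3%/12 = 0.941667% = 0.00941667.
Payoff takes n = ⌈−ln(1 − rB₀/P)/ln(1+r)⌉ = ⌈5.904⌉ = 6 payments; the last is €3,375.35.
Total paid = 5·€3,732.00 + €3,375.35 = €22,035.35.
Total interest = total paid − principal = €22,035.35 − €21,335.00 = €700.35.

€700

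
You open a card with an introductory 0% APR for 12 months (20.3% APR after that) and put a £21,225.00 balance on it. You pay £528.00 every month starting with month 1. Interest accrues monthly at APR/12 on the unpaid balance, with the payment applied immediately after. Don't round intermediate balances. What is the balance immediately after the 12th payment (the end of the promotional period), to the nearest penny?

Promo months 1–12 at r₀ = 0%/12 = 0; months 13+ at r₁ = 20.3%/12 = 0.0169167.
After month 12 (no interest yet): B = £21,225.00 − 12·£528.00 = £14,889.00.

£14,889.00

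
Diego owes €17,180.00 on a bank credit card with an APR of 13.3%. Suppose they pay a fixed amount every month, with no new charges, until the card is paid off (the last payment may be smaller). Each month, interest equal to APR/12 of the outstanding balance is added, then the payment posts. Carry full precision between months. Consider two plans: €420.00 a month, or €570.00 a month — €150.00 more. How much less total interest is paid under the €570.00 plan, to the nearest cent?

€1,989.93

Monthly rate r = 13.3%/12 = 1.10833% = 0.0110833.
At €420.00/mo: n = ⌈−ln(1 − rB₀/P)/ln(1+r)⌉ = 55 payments (last €334.14); total interest = total paid − €17,180.00 = €5,834.14.
At €570.00/mo: 37 payments (last €504.21); total interest €3,844.21.
Interest saved = €5,834.14 − €3,844.21 = €1,989.93.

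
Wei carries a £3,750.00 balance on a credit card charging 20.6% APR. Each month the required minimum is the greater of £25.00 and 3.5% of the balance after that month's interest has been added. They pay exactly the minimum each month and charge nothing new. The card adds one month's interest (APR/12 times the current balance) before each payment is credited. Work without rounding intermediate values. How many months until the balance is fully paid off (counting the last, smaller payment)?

Monthly rate r = 20.6%/12 = 1.71667% = 0.0171667.
While 3.5% of the post-interest balance exceeds £25.00, each month B ← (B·(1+r))·(1 − 0.035), i.e. B shrinks by the factor (1+r)·0.965 = 0.98157.
This holds for months 1–91. Entering month 92 the balance is £689.76; 3.5% of the post-interest balance is now below £25.00, so the flat £25.00 minimum applies from here.
From month 92 a fixed £25.00 at rate r clears £689.76 in 38 more payments. Total: 91 + 38 = 129 months.

129 months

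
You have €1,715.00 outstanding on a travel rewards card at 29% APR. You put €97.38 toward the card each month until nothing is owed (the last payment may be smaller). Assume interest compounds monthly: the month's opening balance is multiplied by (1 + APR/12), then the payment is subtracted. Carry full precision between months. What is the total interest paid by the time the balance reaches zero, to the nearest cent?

€546.24

Monthly rate r = 29%/12 = 2.41667% = 0.0241667.
Payoff takes n = ⌈−ln(1 − rB₀/P)/ln(1+r)⌉ = ⌈23.219⌉ = 24 payments; the last is €21.50.
Total paid = 23·€97.38 + €21.50 = €2,261.24.
Total interest = total paid − principal = €2,261.24 − €1,715.00 = €546.24.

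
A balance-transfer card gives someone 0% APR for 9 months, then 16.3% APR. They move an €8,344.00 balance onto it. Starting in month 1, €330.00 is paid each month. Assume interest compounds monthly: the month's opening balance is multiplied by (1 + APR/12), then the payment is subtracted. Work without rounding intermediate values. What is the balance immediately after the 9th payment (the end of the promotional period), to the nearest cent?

Promo months 1–9 at r₀ = 0%/12 = 0; months 10+ at r₁ = 16.3%/12 = 0.0135833.
After month 9 (no interest yet): B = €8,344.00 − 9·€330.00 = €5,374.00.

€5,374.00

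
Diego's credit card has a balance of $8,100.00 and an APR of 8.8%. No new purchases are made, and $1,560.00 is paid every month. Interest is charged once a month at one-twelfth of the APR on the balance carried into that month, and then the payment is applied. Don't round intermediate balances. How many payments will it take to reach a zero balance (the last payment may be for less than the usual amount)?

6 months

Monthly rate r = 8.8%/12 = 0.733333% = 0.00733333.
Recurrence: B ← B·(1+r) − $1,560.00.
Month 1: interest $59.40; balance after payment $6,599.40.
Month 2: interest $48.40; balance after payment $5,087.80.
Month 3: interest $37.31; balance after payment $3,565.11.
Month 4: interest $26.14; balance after payment $2,031.25.
Month 5: interest $14.90; balance after payment $486.15.
Month 6: interest $3.57; balance after payment $0.00.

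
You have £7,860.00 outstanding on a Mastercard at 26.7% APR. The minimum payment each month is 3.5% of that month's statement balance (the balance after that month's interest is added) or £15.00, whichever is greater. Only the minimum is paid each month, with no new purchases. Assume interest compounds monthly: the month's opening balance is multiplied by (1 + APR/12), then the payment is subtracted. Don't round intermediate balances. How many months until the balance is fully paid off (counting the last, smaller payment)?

Monthly rate r = 26.7%/12 = 2.225% = 0.02225.
While 3.5% of the post-interest balance exceeds £15.00, each month B ← (B·(1+r))·(1 − 0.035), i.e. B shrinks by the factor (1+r)·0.965 = 0.98647.
This holds for months 1–216. Entering month 217 the balance is £414.63; 3.5% of the post-interest balance is now below £15.00, so the flat £15.00 minimum applies from here.
From month 217 a fixed £15.00 at rate r clears £414.63 in 44 more payments. Total: 216 + 44 = 260 months.

260 months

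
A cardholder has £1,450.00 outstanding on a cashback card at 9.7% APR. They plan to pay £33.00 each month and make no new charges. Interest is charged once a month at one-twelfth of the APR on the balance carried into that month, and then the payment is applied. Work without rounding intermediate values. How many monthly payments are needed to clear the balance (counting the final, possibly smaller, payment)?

Monthly rate r = 9.7%/12 = 0.808333% = 0.00808333.
Recurrence: B ← B·(1+r) − £33.00.
Month 1: interest £11.72; balance after payment £1,428.72.
Month 2: interest £11.55; balance after payment £1,407.27.
Closed form: n = −ln(1 − rB₀/P)/ln(1+r) = −ln(0.64482)/ln(1.00808) ≈ 54.501, so the balance reaches zero during payment 55.

55 payments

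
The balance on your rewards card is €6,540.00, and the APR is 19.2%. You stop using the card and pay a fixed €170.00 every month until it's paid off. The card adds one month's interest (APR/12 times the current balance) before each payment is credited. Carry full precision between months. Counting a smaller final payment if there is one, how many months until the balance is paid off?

61 payments

Monthly rate r = 19.2%/12 = 1.6% = 0.016.
Recurrence: B ← B·(1+r) − €170.00.
Month 1: interest €104.64; balance after payment €6,474.64.
Month 2: interest €103.59; balance after payment €6,408.23.
Closed form: n = −ln(1 − rB₀/P)/ln(1+r) = −ln(0.38447)/ln(1.016) ≈ 60.220, so the balance reaches zero during payment 61.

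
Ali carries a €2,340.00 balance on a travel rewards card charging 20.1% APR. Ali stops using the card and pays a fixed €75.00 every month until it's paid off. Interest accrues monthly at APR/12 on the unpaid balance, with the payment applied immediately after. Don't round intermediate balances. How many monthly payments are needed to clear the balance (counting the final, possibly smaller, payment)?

Monthly rate r = 20.1%/12 = 1.675% = 0.01675.
Recurrence: B ← B·(1+r) − €75.00.
Month 1: interest €39.20; balance after payment €2,304.20.
Month 2: interest €38.60; balance after payment €2,267.79.
Closed form: n = −ln(1 − rB₀/P)/ln(1+r) = −ln(0.4774)/ln(1.01675) ≈ 44.512, so the balance reaches zero during payment 45.

45 months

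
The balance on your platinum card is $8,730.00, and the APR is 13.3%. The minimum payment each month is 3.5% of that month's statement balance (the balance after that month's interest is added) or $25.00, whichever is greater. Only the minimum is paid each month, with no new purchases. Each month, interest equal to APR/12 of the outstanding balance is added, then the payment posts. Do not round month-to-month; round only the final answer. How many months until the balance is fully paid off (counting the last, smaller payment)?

137 months

Monthly rate r = 13.3%/12 = 1.10833% = 0.0110833.
While 3.5% of the post-interest balance exceeds $25.00, each month B ← (B·(1+r))·(1 − 0.035), i.e. B shrinks by the factor (1+r)·0.965 = 0.9757.
This holds for months 1–103. Entering month 104 the balance is $692.44; 3.5% of the post-interest balance is now below $25.00, so the flat $25.00 minimum applies from here.
From month 104 a fixed $25.00 at rate r clears $692.44 in 34 more payments. Total: 103 + 34 = 137 months.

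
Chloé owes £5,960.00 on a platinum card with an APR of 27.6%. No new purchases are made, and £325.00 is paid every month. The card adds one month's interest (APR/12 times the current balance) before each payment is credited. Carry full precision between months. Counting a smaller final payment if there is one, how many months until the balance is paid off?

25 payments

Monthly rate r = 27.6%/12 = 2.3% = 0.023.
Recurrence: B ← B·(1+r) − £325.00.
Month 1: interest £137.08; balance after payment £5,772.08.
Month 2: interest £132.76; balance after payment £5,579.84.
Closed form: n = −ln(1 − rB₀/P)/ln(1+r) = −ln(0.57822)/ln(1.023) ≈ 24.091, so the balance reaches zero during payment 25.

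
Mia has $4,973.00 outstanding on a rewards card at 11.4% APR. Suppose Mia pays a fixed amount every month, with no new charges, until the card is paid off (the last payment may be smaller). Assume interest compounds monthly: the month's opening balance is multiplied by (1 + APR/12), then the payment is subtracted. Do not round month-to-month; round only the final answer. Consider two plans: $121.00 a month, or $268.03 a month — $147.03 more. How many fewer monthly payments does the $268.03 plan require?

32 fewer payments

Monthly rate r = 11.4%/12 = 0.95% = 0.0095.
At $121.00/mo: n = ⌈−ln(1 − rB₀/P)/ln(1+r)⌉ = 53 payments (last $43.04); total interest = total paid − $4,973.00 = $1,362.04.
At $268.03/mo: 21 payments (last $136.37); total interest $523.97.
Payments saved = 53 − 21 = 32.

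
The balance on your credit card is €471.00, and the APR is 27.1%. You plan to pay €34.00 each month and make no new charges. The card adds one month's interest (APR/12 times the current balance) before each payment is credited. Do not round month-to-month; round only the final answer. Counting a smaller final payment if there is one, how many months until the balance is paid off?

Monthly rate r = 27.1%/12 = 2.25833% = 0.0225833.
Recurrence: B ← B·(1+r) − €34.00.
Month 1: interest €10.64; balance after payment €447.64.
Month 2: interest €10.11; balance after payment €423.75.
Closed form: n = −ln(1 − rB₀/P)/ln(1+r) = −ln(0.68715)/ln(1.02258) ≈ 16.801, so the balance reaches zero during payment 17.

17 months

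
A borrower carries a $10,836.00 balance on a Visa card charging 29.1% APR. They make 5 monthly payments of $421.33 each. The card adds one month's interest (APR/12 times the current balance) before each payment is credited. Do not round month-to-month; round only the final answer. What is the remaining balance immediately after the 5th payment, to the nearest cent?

$10,003.82

Monthly rate r = 29.1%/12 = 2.425% = 0.02425.
Each month: B ← B·(1+r) − $421.33.
Month 1: interest $262.77; balance after payment $10,677.44.
Month 2: interest $258.93; balance after payment $10,515.04.
Month 3: interest $254.99; balance after payment $10,348.70.
Month 4: interest $250.96; balance after payment $10,178.33.
Month 5: interest $246.82; balance after payment $10,003.82.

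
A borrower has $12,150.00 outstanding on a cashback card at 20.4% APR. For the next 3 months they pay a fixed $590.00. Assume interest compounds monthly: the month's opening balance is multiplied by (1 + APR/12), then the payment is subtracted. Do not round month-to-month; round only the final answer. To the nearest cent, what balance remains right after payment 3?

Monthly rate r = 20.4%/12 = 1.7% = 0.017.
Each month: B ← B·(1+r) − $590.00.
Month 1: interest $206.55; balance after payment $11,766.55.
Month 2: interest $200.03; balance after payment $11,376.58.
Month 3: interest $193.40; balance after payment $10,979.98.

$10,979.98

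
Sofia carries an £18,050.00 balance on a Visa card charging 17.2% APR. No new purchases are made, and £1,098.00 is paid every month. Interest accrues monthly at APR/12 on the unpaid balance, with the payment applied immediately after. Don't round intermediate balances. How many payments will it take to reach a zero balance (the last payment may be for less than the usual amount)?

Monthly rate r = 17.2%/12 = 1.43333% = 0.0143333.
Recurrence: B ← B·(1+r) − £1,098.00.
Month 1: interest £258.72; balance after payment £17,210.72.
Month 2: interest £246.69; balance after payment £16,359.40.
Closed form: n = −ln(1 − rB₀/P)/ln(1+r) = −ln(0.76437)/ln(1.01433) ≈ 18.880, so the balance reaches zero during payment 19.

19 months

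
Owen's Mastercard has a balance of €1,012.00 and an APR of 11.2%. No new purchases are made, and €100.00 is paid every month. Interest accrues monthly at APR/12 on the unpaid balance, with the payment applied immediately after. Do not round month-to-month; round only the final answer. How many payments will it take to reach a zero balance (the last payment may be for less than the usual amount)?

Monthly rate r = 11.2%/12 = 0.933333% = 0.00933333.
Recurrence: B ← B·(1+r) − €100.00.
Month 1: interest €9.45; balance after payment €921.45.
Month 2: interest €8.60; balance after payment €830.05.
Closed form: n = −ln(1 − rB₀/P)/ln(1+r) = −ln(0.90555)/ln(1.00933) ≈ 10.680, so the balance reaches zero during payment 11.

11 months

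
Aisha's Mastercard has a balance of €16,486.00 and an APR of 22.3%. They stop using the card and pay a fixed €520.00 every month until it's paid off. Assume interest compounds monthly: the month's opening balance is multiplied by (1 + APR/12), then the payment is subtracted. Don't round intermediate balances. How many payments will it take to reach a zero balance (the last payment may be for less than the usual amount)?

49 payments

Monthly rate r = 22.3%/12 = 1.85833% = 0.0185833.
Recurrence: B ← B·(1+r) − €520.00.
Month 1: interest €306.36; balance after payment €16,272.36.
Month 2: interest €302.39; balance after payment €16,054.76.
Closed form: n = −ln(1 − rB₀/P)/ln(1+r) = −ln(0.41084)/ln(1.01858) ≈ 48.312, so the balance reaches zero during payment 49.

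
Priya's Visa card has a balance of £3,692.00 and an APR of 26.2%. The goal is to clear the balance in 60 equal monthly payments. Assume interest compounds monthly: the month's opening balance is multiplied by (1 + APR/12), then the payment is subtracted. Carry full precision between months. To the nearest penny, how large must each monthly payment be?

£110.98

Monthly rate r = 26.2%/12 = 2.18333% = 0.0218333.
Level-payment amortization: P = B₀·r / (1 − (1+r)^(−n)) = 3692.00·0.0218333 / (1 − 1.02183^(−60)).
Denominator 1 − (1+r)^(−60) = 0.72634962.
P = 80.6087 / 0.72634962 ≈ 110.98.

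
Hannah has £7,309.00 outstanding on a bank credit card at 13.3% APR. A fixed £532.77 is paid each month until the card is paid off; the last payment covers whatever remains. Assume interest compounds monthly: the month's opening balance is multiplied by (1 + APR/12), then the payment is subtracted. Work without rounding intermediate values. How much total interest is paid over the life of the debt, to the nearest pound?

£663

Monthly rate r = 13.3%/12 = 1.10833% = 0.0110833.
Payoff takes n = ⌈−ln(1 − rB₀/P)/ln(1+r)⌉ = ⌈14.964⌉ = 15 payments; the last is £513.49.
Total paid = 14·£532.77 + £513.49 = £7,972.27.
Total interest = total paid − principal = £7,972.27 − £7,309.00 = £663.27.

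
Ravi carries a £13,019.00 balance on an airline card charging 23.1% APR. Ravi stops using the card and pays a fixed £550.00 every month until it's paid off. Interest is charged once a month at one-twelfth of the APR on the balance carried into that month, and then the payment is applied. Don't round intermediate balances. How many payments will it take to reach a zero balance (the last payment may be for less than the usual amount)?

32 payments

Monthly rate r = 23.1%/12 = 1.925% = 0.01925.
Recurrence: B ← B·(1+r) − £550.00.
Month 1: interest £250.62; balance after payment £12,719.62.
Month 2: interest £244.85; balance after payment £12,414.47.
Closed form: n = −ln(1 − rB₀/P)/ln(1+r) = −ln(0.54434)/ln(1.01925) ≈ 31.897, so the balance reaches zero during payment 32.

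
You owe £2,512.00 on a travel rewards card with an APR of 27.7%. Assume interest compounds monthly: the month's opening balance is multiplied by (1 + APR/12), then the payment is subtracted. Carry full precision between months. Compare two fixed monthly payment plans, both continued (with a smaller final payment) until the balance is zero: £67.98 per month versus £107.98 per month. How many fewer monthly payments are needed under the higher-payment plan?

Monthly rate r = 27.7%/12 = 2.30833% = 0.0230833.
At £67.98/mo: n = ⌈−ln(1 − rB₀/P)/ln(1+r)⌉ = 85 payments (last £0.61); total interest = total paid − £2,512.00 = £3,198.93.
At £107.98/mo: 34 payments (last £80.38); total interest £1,131.72.
Payments saved = 85 − 34 = 51.

51 fewer payments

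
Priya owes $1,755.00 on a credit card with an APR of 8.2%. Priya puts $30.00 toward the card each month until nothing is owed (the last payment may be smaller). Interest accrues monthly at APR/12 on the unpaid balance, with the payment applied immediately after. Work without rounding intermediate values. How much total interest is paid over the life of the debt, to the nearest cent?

Monthly rate r = 8.2%/12 = 0.683333% = 0.00683333.
Payoff takes n = ⌈−ln(1 − rB₀/P)/ln(1+r)⌉ = ⌈74.949⌉ = 75 payments; the last is $28.47.
Total paid = 74·$30.00 + $28.47 = $2,248.47.
Total interest = total paid − principal = $2,248.47 − $1,755.00 = $493.47.

$493.47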